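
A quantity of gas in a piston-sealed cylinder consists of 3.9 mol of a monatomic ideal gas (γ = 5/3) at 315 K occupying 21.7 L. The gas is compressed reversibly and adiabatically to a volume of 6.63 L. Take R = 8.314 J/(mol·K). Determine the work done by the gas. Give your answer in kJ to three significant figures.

W ≈ -18.5 kJ

Adiabatic: TV^(γ−1) = const with γ = 5/3.
T₂ = T₁ (V₁/V₂)^(γ−1) = 315 × (21.7/6.63)^0.667 = 315 × 2.204 = 694.4 K.
W_by = nCᵥ(T₁ − T₂) = (3.9)(12.47)(315 − 694.4) = -18453 J.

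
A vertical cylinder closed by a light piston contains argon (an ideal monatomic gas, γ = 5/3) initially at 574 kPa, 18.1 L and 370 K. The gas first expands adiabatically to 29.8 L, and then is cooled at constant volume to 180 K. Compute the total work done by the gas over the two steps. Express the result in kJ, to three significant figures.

Step 1 (adiabatic): W = (P₁V₁ − P₂V₂)/(γ−1) = (10389 − 7451)/0.667 = 4407 J.
Step 2 (isochoric): W = 0 (constant volume).
W_total = 4407 + 0 = 4407 J.

W_total ≈ 4.41 kJ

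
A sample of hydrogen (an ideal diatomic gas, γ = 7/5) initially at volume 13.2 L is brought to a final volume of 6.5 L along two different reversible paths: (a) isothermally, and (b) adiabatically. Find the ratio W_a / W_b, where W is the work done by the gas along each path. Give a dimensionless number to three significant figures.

Path (a) isothermal: W = P₁V₁ ln(V₂/V₁) → W_a/(P₁V₁) = -0.7084.
Path (b) adiabatic: W = P₁V₁(1 − (V₁/V₂)^(γ−1))/(γ−1) → W_b/(P₁V₁) = -0.819.
W_a / W_b = -0.7084 / -0.819 = 0.865.

W_a / W_b ≈ 0.865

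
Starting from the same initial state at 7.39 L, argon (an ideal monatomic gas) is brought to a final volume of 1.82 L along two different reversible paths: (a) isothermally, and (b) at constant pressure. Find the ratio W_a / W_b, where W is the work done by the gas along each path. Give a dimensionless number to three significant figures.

W_a / W_b ≈ 1.86

Path (a) isothermal: W = P₁V₁ ln(V₂/V₁) → W_a/(P₁V₁) = -1.401.
Path (b) isobaric: W = P₁(V₂ − V₁) → W_b/(P₁V₁) = -0.7537.
W_a / W_b = -1.401 / -0.7537 = 1.859.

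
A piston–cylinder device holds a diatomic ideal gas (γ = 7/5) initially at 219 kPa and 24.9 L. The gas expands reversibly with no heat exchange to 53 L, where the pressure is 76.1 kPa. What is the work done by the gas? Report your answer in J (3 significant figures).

Adiabatic: W = (P₁V₁ − P₂V₂)/(γ − 1) with γ = 7/5.
P₁V₁ = 5453 J, P₂V₂ = 4033 J.
W = (5453 − 4033) / 0.4 = 3550 J.

W ≈ 3550 J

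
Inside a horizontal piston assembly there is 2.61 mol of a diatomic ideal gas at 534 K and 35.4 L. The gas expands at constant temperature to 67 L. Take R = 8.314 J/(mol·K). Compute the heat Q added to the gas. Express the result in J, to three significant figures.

Q ≈ 7390 J

Isothermal ⇒ ΔU = 0, so Q = W = nRT ln(V₂/V₁).
Q = (2.61)(8.314)(534) ln(67/35.4) = 11588 × 0.638 = 7393 J.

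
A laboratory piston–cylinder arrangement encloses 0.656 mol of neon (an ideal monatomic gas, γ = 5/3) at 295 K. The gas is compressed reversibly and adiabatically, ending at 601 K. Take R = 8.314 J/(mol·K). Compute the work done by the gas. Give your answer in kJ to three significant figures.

W ≈ -2.50 kJ

Adiabatic ⇒ Q = 0, so W_by = −ΔU = nCᵥ(T₁ − T₂).
Cᵥ = 3R/2 = 12.47 J/(mol·K).
W = (0.656)(12.47)(295 − 601) = -2503 J.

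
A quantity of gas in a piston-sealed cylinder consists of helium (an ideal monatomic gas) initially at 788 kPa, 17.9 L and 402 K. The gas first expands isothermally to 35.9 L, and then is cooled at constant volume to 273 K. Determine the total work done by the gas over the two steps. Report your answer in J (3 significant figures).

Step 1 (isothermal): W = P₁V₁ ln(V₂/V₁) = (14105) ln(35.9/17.9) = 9816 J.
Step 2 (isochoric): W = 0 (constant volume).
W_total = 9816 + 0 = 9816 J.

W_total ≈ 9820 J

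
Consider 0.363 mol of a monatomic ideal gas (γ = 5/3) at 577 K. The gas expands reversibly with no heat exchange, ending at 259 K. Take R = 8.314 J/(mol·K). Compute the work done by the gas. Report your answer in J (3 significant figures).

W ≈ 1440 J

Adiabatic ⇒ Q = 0, so W_by = −ΔU = nCᵥ(T₁ − T₂).
Cᵥ = 3R/2 = 12.47 J/(mol·K).
W = (0.363)(12.47)(577 − 259) = 1440 J.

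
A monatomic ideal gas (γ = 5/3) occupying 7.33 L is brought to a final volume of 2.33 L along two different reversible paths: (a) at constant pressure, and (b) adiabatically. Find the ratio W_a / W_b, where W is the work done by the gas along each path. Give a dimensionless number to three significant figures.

Path (a) isobaric: W = P₁(V₂ − V₁) → W_a/(P₁V₁) = -0.6821.
Path (b) adiabatic: W = P₁V₁(1 − (V₁/V₂)^(γ−1))/(γ−1) → W_b/(P₁V₁) = -1.72.
W_a / W_b = -0.6821 / -1.72 = 0.3965.

W_a / W_b ≈ 0.396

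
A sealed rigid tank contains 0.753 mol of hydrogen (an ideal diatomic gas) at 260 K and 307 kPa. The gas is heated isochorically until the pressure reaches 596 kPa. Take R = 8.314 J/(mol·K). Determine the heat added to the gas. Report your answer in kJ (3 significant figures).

Q ≈ 3.83 kJ

Constant volume ⇒ W = 0, so Q = ΔU = nCᵥΔT with Cᵥ = 5R/2 = 20.79 J/(mol·K).
At constant V, T₂/T₁ = P₂/P₁ ⇒ ΔT = T₁(P₂/P₁ − 1) = 260·(596/307 − 1) = 244.8 K.
ΔU = (0.753)(20.79)(244.8) = 3831 J.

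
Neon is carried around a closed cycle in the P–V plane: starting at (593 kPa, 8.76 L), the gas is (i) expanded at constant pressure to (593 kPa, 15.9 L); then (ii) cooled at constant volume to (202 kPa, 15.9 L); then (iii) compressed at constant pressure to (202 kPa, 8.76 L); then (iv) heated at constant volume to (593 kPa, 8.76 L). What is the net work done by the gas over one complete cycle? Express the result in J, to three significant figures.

Constant-volume legs do no work.
W(i) = (593)(15.9 − 8.76) = 4234 J; W(iii) = (202)(8.76 − 15.9) = -1442 J.
W_net = 4234 − 1442 = 2792 J (the clockwise enclosed area).

W_net ≈ 2790 J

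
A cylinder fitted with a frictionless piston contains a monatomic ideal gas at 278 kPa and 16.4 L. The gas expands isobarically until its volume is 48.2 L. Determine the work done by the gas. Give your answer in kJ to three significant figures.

W ≈ 8.84 kJ

Isobaric: W = P ΔV.
W = (278 kPa)(48.2 − 16.4 L) = (278)(31.8) = 8840 J.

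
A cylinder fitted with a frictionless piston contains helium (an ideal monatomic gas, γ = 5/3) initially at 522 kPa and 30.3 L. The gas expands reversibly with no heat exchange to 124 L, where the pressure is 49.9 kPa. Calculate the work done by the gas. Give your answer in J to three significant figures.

Adiabatic: W = (P₁V₁ − P₂V₂)/(γ − 1) with γ = 5/3.
P₁V₁ = 15817 J, P₂V₂ = 6188 J.
W = (15817 − 6188) / 0.6667 = 14443 J.

W ≈ 14400 J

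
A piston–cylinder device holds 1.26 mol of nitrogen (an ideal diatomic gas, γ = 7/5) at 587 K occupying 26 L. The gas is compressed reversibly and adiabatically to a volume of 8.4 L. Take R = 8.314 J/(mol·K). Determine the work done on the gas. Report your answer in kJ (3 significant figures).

W ≈ 8.78 kJ

Adiabatic: TV^(γ−1) = const with γ = 7/5.
T₂ = T₁ (V₁/V₂)^(γ−1) = 587 × (26/8.4)^0.4 = 587 × 1.571 = 922.4 K.
W_by = nCᵥ(T₁ − T₂) = (1.26)(20.79)(587 − 922.4) = -8784 J.
Work on gas = −W_by = 8784 J.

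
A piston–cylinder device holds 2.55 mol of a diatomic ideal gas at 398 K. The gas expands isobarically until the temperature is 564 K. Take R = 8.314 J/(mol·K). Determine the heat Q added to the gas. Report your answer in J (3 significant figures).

Isobaric: W = nRΔT = (2.55)(8.314)(166) = 3519 J.
ΔU = nCᵥΔT with Cᵥ = 5R/2: ΔU = (2.55)(20.79)(166) = 8798 J.
Q = ΔU + W = 8798 + 3519 = 12318 J.

Q ≈ 12300 J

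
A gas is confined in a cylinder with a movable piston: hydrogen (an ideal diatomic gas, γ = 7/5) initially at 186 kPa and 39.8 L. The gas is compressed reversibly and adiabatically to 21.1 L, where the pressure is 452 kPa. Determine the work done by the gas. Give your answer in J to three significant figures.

Adiabatic: W = (P₁V₁ − P₂V₂)/(γ − 1) with γ = 7/5.
P₁V₁ = 7403 J, P₂V₂ = 9537 J.
W = (7403 − 9537) / 0.4 = -5336 J.

W ≈ -5340 J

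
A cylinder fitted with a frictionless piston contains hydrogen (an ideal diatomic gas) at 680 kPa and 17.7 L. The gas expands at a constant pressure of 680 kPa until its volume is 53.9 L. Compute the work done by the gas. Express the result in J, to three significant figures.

Isobaric: W = P ΔV.
W = (680 kPa)(53.9 − 17.7 L) = (680)(36.2) = 24616 J.

W ≈ 24600 J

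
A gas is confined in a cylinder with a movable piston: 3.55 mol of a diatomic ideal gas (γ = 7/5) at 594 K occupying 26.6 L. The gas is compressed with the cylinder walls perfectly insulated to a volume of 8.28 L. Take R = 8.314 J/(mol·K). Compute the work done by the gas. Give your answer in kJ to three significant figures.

Adiabatic: TV^(γ−1) = const with γ = 7/5.
T₂ = T₁ (V₁/V₂)^(γ−1) = 594 × (26.6/8.28)^0.4 = 594 × 1.595 = 947.4 K.
W_by = nCᵥ(T₁ − T₂) = (3.55)(20.79)(594 − 947.4) = -26075 J.

W ≈ -26.1 kJ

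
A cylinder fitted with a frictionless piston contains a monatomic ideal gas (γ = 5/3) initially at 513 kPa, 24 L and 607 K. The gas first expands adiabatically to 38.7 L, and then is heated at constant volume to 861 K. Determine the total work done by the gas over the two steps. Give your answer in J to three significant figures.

Step 1 (adiabatic): W = (P₁V₁ − P₂V₂)/(γ−1) = (12312 − 8954)/0.667 = 5038 J.
Step 2 (isochoric): W = 0 (constant volume).
W_total = 5038 + 0 = 5038 J.

W_total ≈ 5040 J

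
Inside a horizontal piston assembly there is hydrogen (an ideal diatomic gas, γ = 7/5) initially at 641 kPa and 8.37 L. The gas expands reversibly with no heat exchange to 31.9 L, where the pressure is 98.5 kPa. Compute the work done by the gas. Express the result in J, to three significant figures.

W ≈ 5560 J

Adiabatic: W = (P₁V₁ − P₂V₂)/(γ − 1) with γ = 7/5.
P₁V₁ = 5365 J, P₂V₂ = 3142 J.
W = (5365 − 3142) / 0.4 = 5558 J.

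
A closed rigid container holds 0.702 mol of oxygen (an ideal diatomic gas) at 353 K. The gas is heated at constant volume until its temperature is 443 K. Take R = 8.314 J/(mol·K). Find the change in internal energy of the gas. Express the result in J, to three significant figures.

Constant volume ⇒ W = 0, so Q = ΔU = nCᵥΔT with Cᵥ = 5R/2 = 20.79 J/(mol·K).
ΔU = (0.702)(20.79)(443 − 353) = 1313 J.

ΔU ≈ 1310 J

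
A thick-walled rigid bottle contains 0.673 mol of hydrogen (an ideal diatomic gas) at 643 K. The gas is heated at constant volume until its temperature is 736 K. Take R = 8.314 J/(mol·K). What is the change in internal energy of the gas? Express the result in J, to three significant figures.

ΔU ≈ 1300 J

Constant volume ⇒ W = 0, so Q = ΔU = nCᵥΔT with Cᵥ = 5R/2 = 20.79 J/(mol·K).
ΔU = (0.673)(20.79)(736 − 643) = 1301 J.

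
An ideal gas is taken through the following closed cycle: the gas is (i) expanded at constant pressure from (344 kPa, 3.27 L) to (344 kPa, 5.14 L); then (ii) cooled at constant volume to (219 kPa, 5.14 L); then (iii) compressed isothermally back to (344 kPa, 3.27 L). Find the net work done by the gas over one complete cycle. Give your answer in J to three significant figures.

W_net ≈ 134 J

Leg (i): W = PΔV = (344)(5.14 − 3.27) = 643.3 J.
Leg (ii): W = 0.
Leg (iii): W = PᵢVᵢ ln(V_f/Vᵢ) = (1126) ln(3.27/5.14) = -509.1 J.
W_net = 643.3 − 509.1 = 134.2 J.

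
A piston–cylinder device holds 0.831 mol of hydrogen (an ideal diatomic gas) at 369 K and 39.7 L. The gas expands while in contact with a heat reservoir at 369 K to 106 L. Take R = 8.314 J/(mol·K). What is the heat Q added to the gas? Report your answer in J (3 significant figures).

Isothermal ⇒ ΔU = 0, so Q = W = nRT ln(V₂/V₁).
Q = (0.831)(8.314)(369) ln(106/39.7) = 2549 × 0.9821 = 2504 J.

Q ≈ 2500 J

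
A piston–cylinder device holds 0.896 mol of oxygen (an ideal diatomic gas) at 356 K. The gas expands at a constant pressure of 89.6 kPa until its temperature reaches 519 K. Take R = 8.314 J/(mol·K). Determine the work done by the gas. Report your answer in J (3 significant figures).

Isobaric: W = P ΔV = nR ΔT.
W = (0.896)(8.314)(519 − 356) = 1214 J.

W ≈ 1210 J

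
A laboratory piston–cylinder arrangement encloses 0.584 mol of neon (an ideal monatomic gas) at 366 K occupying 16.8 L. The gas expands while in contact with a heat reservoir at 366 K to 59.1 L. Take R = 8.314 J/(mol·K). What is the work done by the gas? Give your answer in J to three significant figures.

W ≈ 2240 J

Isothermal: W = nRT ln(V₂/V₁).
W = (0.584)(8.314)(366) × ln(59.1/16.8)
  = 1777 × 1.258
W_by_gas = 2235 J.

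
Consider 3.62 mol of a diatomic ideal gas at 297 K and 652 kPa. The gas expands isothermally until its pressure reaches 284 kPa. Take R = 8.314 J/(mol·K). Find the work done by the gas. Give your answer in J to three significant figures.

W ≈ 7430 J

Isothermal process: W = nRT ln(V₂/V₁) = nRT ln(P₁/P₂).
W = (3.62)(8.314)(297) × ln(652/284)
  = 8939 × ln(2.296) = 8939 × 0.8311
W_by_gas = 7429 J.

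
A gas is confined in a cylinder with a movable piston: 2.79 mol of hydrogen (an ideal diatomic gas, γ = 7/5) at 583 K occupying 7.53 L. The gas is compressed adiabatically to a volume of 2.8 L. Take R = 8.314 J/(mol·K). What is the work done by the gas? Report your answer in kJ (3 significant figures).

W ≈ -16.4 kJ

Adiabatic: TV^(γ−1) = const with γ = 7/5.
T₂ = T₁ (V₁/V₂)^(γ−1) = 583 × (7.53/2.8)^0.4 = 583 × 1.485 = 866 K.
W_by = nCᵥ(T₁ − T₂) = (2.79)(20.79)(583 − 866) = -16412 J.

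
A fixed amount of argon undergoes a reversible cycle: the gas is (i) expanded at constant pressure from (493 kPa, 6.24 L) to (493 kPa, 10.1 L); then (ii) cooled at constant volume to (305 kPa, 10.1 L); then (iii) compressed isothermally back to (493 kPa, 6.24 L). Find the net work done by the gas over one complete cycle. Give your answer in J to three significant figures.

Leg (i): W = PΔV = (493)(10.1 − 6.24) = 1903 J.
Leg (ii): W = 0.
Leg (iii): W = PᵢVᵢ ln(V_f/Vᵢ) = (3080) ln(6.24/10.1) = -1483 J.
W_net = 1903 − 1483 = 419.5 J.

W_net ≈ 420 J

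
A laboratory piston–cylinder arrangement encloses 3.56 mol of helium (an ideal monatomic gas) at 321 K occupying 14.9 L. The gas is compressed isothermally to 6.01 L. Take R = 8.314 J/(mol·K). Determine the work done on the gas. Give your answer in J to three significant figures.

Isothermal: W = nRT ln(V₂/V₁).
W = (3.56)(8.314)(321) × ln(6.01/14.9)
  = 9501 × -0.9079
W_by_gas = -8626 J; work on gas = −W_by = 8626 J.

W ≈ 8630 J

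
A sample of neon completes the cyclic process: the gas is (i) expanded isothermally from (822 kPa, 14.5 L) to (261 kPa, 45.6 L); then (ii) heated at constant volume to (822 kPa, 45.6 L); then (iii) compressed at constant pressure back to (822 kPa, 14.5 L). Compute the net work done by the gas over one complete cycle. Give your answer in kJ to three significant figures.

Leg (i): W = PᵢVᵢ ln(V_f/Vᵢ) = (11919) ln(45.6/14.5) = 13656 J.
Leg (ii): W = 0.
Leg (iii): W = PΔV = (822)(14.5 − 45.6) = -25564 J.
W_net = 13656 − 25564 = -11908 J.

W_net ≈ -11.9 kJ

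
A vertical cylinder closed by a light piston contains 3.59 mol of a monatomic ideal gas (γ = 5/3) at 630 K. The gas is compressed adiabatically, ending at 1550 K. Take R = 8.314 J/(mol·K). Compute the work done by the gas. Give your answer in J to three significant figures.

W ≈ -41200 J

Adiabatic ⇒ Q = 0, so W_by = −ΔU = nCᵥ(T₁ − T₂).
Cᵥ = 3R/2 = 12.47 J/(mol·K).
W = (3.59)(12.47)(630 − 1550) = -41189 J.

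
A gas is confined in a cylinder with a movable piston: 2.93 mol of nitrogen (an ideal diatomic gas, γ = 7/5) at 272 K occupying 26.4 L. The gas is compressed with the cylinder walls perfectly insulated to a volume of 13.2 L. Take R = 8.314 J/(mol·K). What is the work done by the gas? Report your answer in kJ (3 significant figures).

W ≈ -5.29 kJ

Adiabatic: TV^(γ−1) = const with γ = 7/5.
T₂ = T₁ (V₁/V₂)^(γ−1) = 272 × (26.4/13.2)^0.4 = 272 × 1.32 = 358.9 K.
W_by = nCᵥ(T₁ − T₂) = (2.93)(20.79)(272 − 358.9) = -5293 J.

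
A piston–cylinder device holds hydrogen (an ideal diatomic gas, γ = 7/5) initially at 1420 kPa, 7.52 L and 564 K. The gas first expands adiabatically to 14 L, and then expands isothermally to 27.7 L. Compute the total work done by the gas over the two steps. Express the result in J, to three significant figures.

W_total ≈ 11600 J

Step 1 (adiabatic): W = (P₁V₁ − P₂V₂)/(γ−1) = (10678 − 8328)/0.4 = 5876 J.
After step 1: P = 594.9 kPa, V = 14 L, T = 439.9 K.
Step 2 (isothermal): W = P₁V₁ ln(V₂/V₁) = (8328) ln(27.7/14) = 5683 J.
W_total = 5876 + 5683 = 11559 J.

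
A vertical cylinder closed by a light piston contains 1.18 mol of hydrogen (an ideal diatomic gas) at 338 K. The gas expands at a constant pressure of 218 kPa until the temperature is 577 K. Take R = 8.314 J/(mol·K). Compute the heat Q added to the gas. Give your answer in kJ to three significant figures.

Q ≈ 8.21 kJ

Isobaric: W = nRΔT = (1.18)(8.314)(239) = 2345 J.
ΔU = nCᵥΔT with Cᵥ = 5R/2: ΔU = (1.18)(20.79)(239) = 5862 J.
Q = ΔU + W = 5862 + 2345 = 8206 J.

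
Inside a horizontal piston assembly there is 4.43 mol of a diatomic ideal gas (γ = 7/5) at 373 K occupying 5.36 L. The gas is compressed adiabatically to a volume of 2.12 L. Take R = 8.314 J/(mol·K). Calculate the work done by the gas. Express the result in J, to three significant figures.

W ≈ -15400 J

Adiabatic: TV^(γ−1) = const with γ = 7/5.
T₂ = T₁ (V₁/V₂)^(γ−1) = 373 × (5.36/2.12)^0.4 = 373 × 1.449 = 540.6 K.
W_by = nCᵥ(T₁ − T₂) = (4.43)(20.79)(373 − 540.6) = -15428 J.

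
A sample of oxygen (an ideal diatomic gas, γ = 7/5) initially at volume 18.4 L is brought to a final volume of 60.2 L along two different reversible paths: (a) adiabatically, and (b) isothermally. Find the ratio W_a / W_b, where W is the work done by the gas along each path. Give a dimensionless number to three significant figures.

W_a / W_b ≈ 0.796

Path (a) adiabatic: W = P₁V₁(1 − (V₁/V₂)^(γ−1))/(γ−1) → W_a/(P₁V₁) = 0.9439.
Path (b) isothermal: W = P₁V₁ ln(V₂/V₁) → W_b/(P₁V₁) = 1.185.
W_a / W_b = 0.9439 / 1.185 = 0.7964.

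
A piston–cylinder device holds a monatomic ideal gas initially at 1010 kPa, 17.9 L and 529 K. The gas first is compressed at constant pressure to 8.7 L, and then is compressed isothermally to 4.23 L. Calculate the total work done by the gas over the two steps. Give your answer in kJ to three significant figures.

W_total ≈ -15.6 kJ

Step 1 (isobaric): W = PΔV = (1010 kPa)(8.7 − 17.9 L) = -9292 J.
After step 1: P = 1010 kPa, V = 8.7 L, T = 257.1 K.
Step 2 (isothermal): W = P₁V₁ ln(V₂/V₁) = (8787) ln(4.23/8.7) = -6336 J.
W_total = -9292 − 6336 = -15628 J.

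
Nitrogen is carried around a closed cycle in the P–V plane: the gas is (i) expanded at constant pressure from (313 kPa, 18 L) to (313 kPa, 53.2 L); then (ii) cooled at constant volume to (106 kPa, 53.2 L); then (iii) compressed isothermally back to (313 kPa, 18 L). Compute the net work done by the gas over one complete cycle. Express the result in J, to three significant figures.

W_net ≈ 4910 J

Leg (i): W = PΔV = (313)(53.2 − 18) = 11018 J.
Leg (ii): W = 0.
Leg (iii): W = PᵢVᵢ ln(V_f/Vᵢ) = (5639) ln(18/53.2) = -6111 J.
W_net = 11018 − 6111 = 4906 J.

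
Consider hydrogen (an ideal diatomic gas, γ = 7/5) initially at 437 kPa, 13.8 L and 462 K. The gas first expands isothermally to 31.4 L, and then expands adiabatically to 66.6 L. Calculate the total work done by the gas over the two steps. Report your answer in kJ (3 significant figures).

Step 1 (isothermal): W = P₁V₁ ln(V₂/V₁) = (6031) ln(31.4/13.8) = 4958 J.
After step 1: P = 192.1 kPa, V = 31.4 L, T = 462 K.
Step 2 (adiabatic): W = (P₁V₁ − P₂V₂)/(γ−1) = (6031 − 4464)/0.4 = 3916 J.
W_total = 4958 + 3916 = 8874 J.

W_total ≈ 8.87 kJ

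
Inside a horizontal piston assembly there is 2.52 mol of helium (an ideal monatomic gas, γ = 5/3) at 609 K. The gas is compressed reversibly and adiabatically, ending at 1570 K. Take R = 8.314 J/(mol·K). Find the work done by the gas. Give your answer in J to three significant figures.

W ≈ -30200 J

Adiabatic ⇒ Q = 0, so W_by = −ΔU = nCᵥ(T₁ − T₂).
Cᵥ = 3R/2 = 12.47 J/(mol·K).
W = (2.52)(12.47)(609 − 1570) = -30201 J.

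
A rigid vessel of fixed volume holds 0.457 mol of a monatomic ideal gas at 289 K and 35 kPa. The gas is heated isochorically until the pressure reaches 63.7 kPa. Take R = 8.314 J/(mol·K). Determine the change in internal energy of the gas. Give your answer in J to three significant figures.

ΔU ≈ 1350 J

Constant volume ⇒ W = 0, so Q = ΔU = nCᵥΔT with Cᵥ = 3R/2 = 12.47 J/(mol·K).
At constant V, T₂/T₁ = P₂/P₁ ⇒ ΔT = T₁(P₂/P₁ − 1) = 289·(63.7/35 − 1) = 237 K.
ΔU = (0.457)(12.47)(237) = 1351 J.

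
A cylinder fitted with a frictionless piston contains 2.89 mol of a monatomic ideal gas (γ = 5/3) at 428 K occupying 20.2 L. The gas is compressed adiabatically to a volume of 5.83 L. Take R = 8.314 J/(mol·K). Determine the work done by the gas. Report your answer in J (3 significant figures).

W ≈ -19900 J

Adiabatic: TV^(γ−1) = const with γ = 5/3.
T₂ = T₁ (V₁/V₂)^(γ−1) = 428 × (20.2/5.83)^0.667 = 428 × 2.29 = 980 K.
W_by = nCᵥ(T₁ − T₂) = (2.89)(12.47)(428 − 980) = -19895 J.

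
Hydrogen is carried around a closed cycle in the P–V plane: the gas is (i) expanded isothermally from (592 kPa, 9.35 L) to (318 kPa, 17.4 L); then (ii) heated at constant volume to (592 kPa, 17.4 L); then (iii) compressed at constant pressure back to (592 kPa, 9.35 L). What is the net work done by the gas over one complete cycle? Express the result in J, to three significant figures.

Leg (i): W = PᵢVᵢ ln(V_f/Vᵢ) = (5535) ln(17.4/9.35) = 3438 J.
Leg (ii): W = 0.
Leg (iii): W = PΔV = (592)(9.35 − 17.4) = -4766 J.
W_net = 3438 − 4766 = -1328 J.

W_net ≈ -1330 J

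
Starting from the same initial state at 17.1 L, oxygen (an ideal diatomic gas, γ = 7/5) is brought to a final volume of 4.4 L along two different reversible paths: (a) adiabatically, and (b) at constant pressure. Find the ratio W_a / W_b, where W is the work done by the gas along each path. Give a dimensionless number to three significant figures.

Path (a) adiabatic: W = P₁V₁(1 − (V₁/V₂)^(γ−1))/(γ−1) → W_a/(P₁V₁) = -1.803.
Path (b) isobaric: W = P₁(V₂ − V₁) → W_b/(P₁V₁) = -0.7427.
W_a / W_b = -1.803 / -0.7427 = 2.427.

W_a / W_b ≈ 2.43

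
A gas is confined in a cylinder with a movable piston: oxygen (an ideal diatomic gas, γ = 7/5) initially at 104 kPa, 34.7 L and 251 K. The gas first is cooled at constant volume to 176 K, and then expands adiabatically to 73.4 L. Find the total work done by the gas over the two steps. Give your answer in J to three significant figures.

W_total ≈ 1640 J

Step 1 (isochoric): W = 0 (constant volume).
After step 1: P = 72.92 kPa (V unchanged).
Step 2 (adiabatic): W = (P₁V₁ − P₂V₂)/(γ−1) = (2530 − 1875)/0.4 = 1638 J.
W_total = 0 + 1638 = 1638 J.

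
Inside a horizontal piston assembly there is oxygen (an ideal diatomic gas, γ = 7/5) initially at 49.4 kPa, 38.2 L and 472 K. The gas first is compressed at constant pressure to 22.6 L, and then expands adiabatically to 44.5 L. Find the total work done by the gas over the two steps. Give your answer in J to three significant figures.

W_total ≈ -108 J

Step 1 (isobaric): W = PΔV = (49.4 kPa)(22.6 − 38.2 L) = -770.6 J.
After step 1: P = 49.4 kPa, V = 22.6 L, T = 279.2 K.
Step 2 (adiabatic): W = (P₁V₁ − P₂V₂)/(γ−1) = (1116 − 851.4)/0.4 = 662.6 J.
W_total = -770.6 + 662.6 = -108 J.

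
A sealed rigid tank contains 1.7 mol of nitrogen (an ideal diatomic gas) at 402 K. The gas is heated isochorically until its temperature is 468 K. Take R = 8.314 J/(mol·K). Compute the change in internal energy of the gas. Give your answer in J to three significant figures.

Constant volume ⇒ W = 0, so Q = ΔU = nCᵥΔT with Cᵥ = 5R/2 = 20.79 J/(mol·K).
ΔU = (1.7)(20.79)(468 − 402) = 2332 J.

ΔU ≈ 2330 J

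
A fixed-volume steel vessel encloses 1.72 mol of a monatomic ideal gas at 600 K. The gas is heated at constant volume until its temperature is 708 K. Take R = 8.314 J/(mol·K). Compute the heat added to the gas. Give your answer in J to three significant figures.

Q ≈ 2320 J

Constant volume ⇒ W = 0, so Q = ΔU = nCᵥΔT with Cᵥ = 3R/2 = 12.47 J/(mol·K).
ΔU = (1.72)(12.47)(708 − 600) = 2317 J.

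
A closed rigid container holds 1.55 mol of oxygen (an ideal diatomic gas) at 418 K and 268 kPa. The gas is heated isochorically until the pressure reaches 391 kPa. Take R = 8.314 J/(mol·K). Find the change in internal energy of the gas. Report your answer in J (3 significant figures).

ΔU ≈ 6180 J

Constant volume ⇒ W = 0, so Q = ΔU = nCᵥΔT with Cᵥ = 5R/2 = 20.79 J/(mol·K).
At constant V, T₂/T₁ = P₂/P₁ ⇒ ΔT = T₁(P₂/P₁ − 1) = 418·(391/268 − 1) = 191.8 K.
ΔU = (1.55)(20.79)(191.8) = 6181 J.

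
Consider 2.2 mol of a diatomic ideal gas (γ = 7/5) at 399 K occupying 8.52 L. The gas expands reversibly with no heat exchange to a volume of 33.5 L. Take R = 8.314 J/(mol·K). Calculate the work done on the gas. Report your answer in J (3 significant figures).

W ≈ -7690 J

Adiabatic: TV^(γ−1) = const with γ = 7/5.
T₂ = T₁ (V₁/V₂)^(γ−1) = 399 × (8.52/33.5)^0.4 = 399 × 0.5783 = 230.7 K.
W_by = nCᵥ(T₁ − T₂) = (2.2)(20.79)(399 − 230.7) = 7694 J.
Work on gas = −W_by = -7694 J.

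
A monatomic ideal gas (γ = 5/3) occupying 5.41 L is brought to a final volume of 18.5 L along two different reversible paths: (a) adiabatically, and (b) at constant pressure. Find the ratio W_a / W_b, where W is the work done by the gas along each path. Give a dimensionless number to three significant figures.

W_a / W_b ≈ 0.347

Path (a) adiabatic: W = P₁V₁(1 − (V₁/V₂)^(γ−1))/(γ−1) → W_a/(P₁V₁) = 0.8391.
Path (b) isobaric: W = P₁(V₂ − V₁) → W_b/(P₁V₁) = 2.42.
W_a / W_b = 0.8391 / 2.42 = 0.3468.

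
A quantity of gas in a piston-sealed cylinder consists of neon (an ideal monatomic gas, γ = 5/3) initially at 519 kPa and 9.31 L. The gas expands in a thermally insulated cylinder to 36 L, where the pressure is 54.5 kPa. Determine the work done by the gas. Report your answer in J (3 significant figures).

Adiabatic: W = (P₁V₁ − P₂V₂)/(γ − 1) with γ = 5/3.
P₁V₁ = 4832 J, P₂V₂ = 1962 J.
W = (4832 − 1962) / 0.6667 = 4305 J.

W ≈ 4300 J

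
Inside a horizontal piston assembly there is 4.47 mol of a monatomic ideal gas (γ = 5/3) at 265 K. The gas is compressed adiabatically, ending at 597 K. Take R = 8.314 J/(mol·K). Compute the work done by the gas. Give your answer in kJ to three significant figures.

Adiabatic ⇒ Q = 0, so W_by = −ΔU = nCᵥ(T₁ − T₂).
Cᵥ = 3R/2 = 12.47 J/(mol·K).
W = (4.47)(12.47)(265 − 597) = -18507 J.

W ≈ -18.5 kJ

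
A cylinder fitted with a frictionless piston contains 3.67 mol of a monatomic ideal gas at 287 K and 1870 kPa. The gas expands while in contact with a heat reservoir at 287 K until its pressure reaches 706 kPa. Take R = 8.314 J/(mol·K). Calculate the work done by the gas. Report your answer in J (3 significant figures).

Isothermal process: W = nRT ln(V₂/V₁) = nRT ln(P₁/P₂).
W = (3.67)(8.314)(287) × ln(1870/706)
  = 8757 × ln(2.649) = 8757 × 0.9741
W_by_gas = 8530 J.

W ≈ 8530 J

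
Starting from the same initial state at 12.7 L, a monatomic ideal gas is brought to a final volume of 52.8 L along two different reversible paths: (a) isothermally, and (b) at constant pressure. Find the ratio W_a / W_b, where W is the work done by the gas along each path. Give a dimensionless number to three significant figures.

W_a / W_b ≈ 0.451

Path (a) isothermal: W = P₁V₁ ln(V₂/V₁) → W_a/(P₁V₁) = 1.425.
Path (b) isobaric: W = P₁(V₂ − V₁) → W_b/(P₁V₁) = 3.157.
W_a / W_b = 1.425 / 3.157 = 0.4513.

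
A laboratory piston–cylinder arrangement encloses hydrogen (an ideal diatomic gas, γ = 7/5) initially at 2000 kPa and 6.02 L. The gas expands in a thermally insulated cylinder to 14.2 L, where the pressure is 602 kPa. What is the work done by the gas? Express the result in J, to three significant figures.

W ≈ 8730 J

Adiabatic: W = (P₁V₁ − P₂V₂)/(γ − 1) with γ = 7/5.
P₁V₁ = 12040 J, P₂V₂ = 8548 J.
W = (12040 − 8548) / 0.4 = 8729 J.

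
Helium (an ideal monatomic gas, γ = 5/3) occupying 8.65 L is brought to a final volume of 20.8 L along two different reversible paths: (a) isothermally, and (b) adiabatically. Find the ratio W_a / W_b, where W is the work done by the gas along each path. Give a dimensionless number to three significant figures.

W_a / W_b ≈ 1.32

Path (a) isothermal: W = P₁V₁ ln(V₂/V₁) → W_a/(P₁V₁) = 0.8774.
Path (b) adiabatic: W = P₁V₁(1 − (V₁/V₂)^(γ−1))/(γ−1) → W_b/(P₁V₁) = 0.6643.
W_a / W_b = 0.8774 / 0.6643 = 1.321.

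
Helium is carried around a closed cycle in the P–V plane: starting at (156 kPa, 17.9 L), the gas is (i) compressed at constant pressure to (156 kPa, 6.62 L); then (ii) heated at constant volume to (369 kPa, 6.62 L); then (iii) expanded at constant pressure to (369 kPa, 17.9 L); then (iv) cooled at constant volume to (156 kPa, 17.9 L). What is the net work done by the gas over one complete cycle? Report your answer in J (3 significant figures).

W_net ≈ 2400 J

Constant-volume legs do no work.
W(i) = (156)(6.62 − 17.9) = -1760 J; W(iii) = (369)(17.9 − 6.62) = 4162 J.
W_net = -1760 + 4162 = 2403 J (the clockwise enclosed area).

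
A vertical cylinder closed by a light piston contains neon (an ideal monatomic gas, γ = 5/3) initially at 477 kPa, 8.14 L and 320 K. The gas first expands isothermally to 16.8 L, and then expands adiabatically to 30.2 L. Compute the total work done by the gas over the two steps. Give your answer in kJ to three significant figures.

Step 1 (isothermal): W = P₁V₁ ln(V₂/V₁) = (3883) ln(16.8/8.14) = 2813 J.
After step 1: P = 231.1 kPa, V = 16.8 L, T = 320 K.
Step 2 (adiabatic): W = (P₁V₁ − P₂V₂)/(γ−1) = (3883 − 2626)/0.667 = 1885 J.
W_total = 2813 + 1885 = 4698 J.

W_total ≈ 4.70 kJ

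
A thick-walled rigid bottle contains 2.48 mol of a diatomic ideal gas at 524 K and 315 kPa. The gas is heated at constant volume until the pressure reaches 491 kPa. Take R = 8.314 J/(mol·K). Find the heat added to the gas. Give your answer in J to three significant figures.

Constant volume ⇒ W = 0, so Q = ΔU = nCᵥΔT with Cᵥ = 5R/2 = 20.79 J/(mol·K).
At constant V, T₂/T₁ = P₂/P₁ ⇒ ΔT = T₁(P₂/P₁ − 1) = 524·(491/315 − 1) = 292.8 K.
ΔU = (2.48)(20.79)(292.8) = 15092 J.

Q ≈ 15100 J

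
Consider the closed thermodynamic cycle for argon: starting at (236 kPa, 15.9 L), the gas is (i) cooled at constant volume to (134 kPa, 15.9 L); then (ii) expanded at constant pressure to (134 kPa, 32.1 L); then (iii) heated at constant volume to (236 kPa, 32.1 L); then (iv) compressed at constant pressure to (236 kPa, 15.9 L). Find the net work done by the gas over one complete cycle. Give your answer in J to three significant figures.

Constant-volume legs do no work.
W(ii) = (134)(32.1 − 15.9) = 2171 J; W(iv) = (236)(15.9 − 32.1) = -3823 J.
W_net = 2171 − 3823 = -1652 J (the counter-clockwise enclosed area).

W_net ≈ -1650 J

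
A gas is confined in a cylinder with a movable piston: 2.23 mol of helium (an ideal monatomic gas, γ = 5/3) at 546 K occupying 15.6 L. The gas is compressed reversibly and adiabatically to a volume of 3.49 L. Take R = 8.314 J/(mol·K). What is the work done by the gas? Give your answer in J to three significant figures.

W ≈ -26000 J

Adiabatic: TV^(γ−1) = const with γ = 5/3.
T₂ = T₁ (V₁/V₂)^(γ−1) = 546 × (15.6/3.49)^0.667 = 546 × 2.714 = 1482 K.
W_by = nCᵥ(T₁ − T₂) = (2.23)(12.47)(546 − 1482) = -26019 J.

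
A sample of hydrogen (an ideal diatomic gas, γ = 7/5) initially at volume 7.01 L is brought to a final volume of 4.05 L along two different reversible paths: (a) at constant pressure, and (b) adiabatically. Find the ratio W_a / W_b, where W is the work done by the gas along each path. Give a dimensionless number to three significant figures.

W_a / W_b ≈ 0.688

Path (a) isobaric: W = P₁(V₂ − V₁) → W_a/(P₁V₁) = -0.4223.
Path (b) adiabatic: W = P₁V₁(1 − (V₁/V₂)^(γ−1))/(γ−1) → W_b/(P₁V₁) = -0.6135.
W_a / W_b = -0.4223 / -0.6135 = 0.6883.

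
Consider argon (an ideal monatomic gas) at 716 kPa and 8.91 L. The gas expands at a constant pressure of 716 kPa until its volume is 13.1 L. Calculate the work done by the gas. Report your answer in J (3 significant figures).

Isobaric: W = P ΔV.
W = (716 kPa)(13.1 − 8.91 L) = (716)(4.19) = 3000 J.

W ≈ 3000 J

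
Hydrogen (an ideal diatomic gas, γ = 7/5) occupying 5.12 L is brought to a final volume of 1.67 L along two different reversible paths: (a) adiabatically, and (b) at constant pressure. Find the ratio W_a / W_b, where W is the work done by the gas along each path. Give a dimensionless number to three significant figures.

Path (a) adiabatic: W = P₁V₁(1 − (V₁/V₂)^(γ−1))/(γ−1) → W_a/(P₁V₁) = -1.413.
Path (b) isobaric: W = P₁(V₂ − V₁) → W_b/(P₁V₁) = -0.6738.
W_a / W_b = -1.413 / -0.6738 = 2.098.

W_a / W_b ≈ 2.10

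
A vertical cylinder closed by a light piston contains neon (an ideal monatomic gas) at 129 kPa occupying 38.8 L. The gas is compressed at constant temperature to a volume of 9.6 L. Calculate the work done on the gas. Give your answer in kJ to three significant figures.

Isothermal: W = nRT ln(V₂/V₁) = P₁V₁ ln(V₂/V₁).
P₁V₁ = (129 kPa)(38.8 L) = 5005 J.
W = 5005 × ln(9.6/38.8) = 5005 × -1.397
W_by_gas = -6991 J; work on gas = −W_by = 6991 J.

W ≈ 6.99 kJ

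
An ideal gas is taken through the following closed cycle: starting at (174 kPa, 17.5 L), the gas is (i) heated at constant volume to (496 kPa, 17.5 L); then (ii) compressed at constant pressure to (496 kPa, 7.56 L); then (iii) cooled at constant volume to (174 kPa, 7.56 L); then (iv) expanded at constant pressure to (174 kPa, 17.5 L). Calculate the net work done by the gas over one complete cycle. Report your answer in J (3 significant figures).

W_net ≈ -3200 J

Constant-volume legs do no work.
W(ii) = (496)(7.56 − 17.5) = -4930 J; W(iv) = (174)(17.5 − 7.56) = 1730 J.
W_net = -4930 + 1730 = -3201 J (the counter-clockwise enclosed area).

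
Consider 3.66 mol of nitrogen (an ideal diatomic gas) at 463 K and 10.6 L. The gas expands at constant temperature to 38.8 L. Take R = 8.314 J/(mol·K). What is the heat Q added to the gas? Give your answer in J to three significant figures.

Q ≈ 18300 J

Isothermal ⇒ ΔU = 0, so Q = W = nRT ln(V₂/V₁).
Q = (3.66)(8.314)(463) ln(38.8/10.6) = 14089 × 1.298 = 18281 J.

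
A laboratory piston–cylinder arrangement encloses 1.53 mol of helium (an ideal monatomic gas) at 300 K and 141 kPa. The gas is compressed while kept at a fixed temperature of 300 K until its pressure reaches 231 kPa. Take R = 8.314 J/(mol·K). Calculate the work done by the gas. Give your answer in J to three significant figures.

Isothermal process: W = nRT ln(V₂/V₁) = nRT ln(P₁/P₂).
W = (1.53)(8.314)(300) × ln(141/231)
  = 3816 × ln(0.6104) = 3816 × -0.4937
W_by_gas = -1884 J.

W ≈ -1880 J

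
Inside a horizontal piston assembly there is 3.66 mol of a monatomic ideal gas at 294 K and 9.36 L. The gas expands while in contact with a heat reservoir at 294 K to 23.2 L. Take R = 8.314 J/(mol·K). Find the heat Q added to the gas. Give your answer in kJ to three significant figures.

Isothermal ⇒ ΔU = 0, so Q = W = nRT ln(V₂/V₁).
Q = (3.66)(8.314)(294) ln(23.2/9.36) = 8946 × 0.9077 = 8121 J.

Q ≈ 8.12 kJ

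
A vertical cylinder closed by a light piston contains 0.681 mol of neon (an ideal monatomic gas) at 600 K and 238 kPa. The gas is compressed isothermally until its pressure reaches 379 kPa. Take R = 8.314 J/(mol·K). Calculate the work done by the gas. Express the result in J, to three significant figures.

W ≈ -1580 J

Isothermal process: W = nRT ln(V₂/V₁) = nRT ln(P₁/P₂).
W = (0.681)(8.314)(600) × ln(238/379)
  = 3397 × ln(0.628) = 3397 × -0.4653
W_by_gas = -1581 J.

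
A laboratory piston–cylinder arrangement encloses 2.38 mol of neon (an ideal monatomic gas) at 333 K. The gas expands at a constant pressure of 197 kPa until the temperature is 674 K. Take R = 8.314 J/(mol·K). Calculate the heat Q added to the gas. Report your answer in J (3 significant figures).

Isobaric: W = nRΔT = (2.38)(8.314)(341) = 6747 J.
ΔU = nCᵥΔT with Cᵥ = 3R/2: ΔU = (2.38)(12.47)(341) = 10121 J.
Q = ΔU + W = 10121 + 6747 = 16869 J.

Q ≈ 16900 J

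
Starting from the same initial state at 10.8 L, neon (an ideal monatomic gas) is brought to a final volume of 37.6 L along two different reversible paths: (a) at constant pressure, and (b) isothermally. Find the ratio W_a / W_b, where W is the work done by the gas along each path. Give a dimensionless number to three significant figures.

W_a / W_b ≈ 1.99

Path (a) isobaric: W = P₁(V₂ − V₁) → W_a/(P₁V₁) = 2.481.
Path (b) isothermal: W = P₁V₁ ln(V₂/V₁) → W_b/(P₁V₁) = 1.247.
W_a / W_b = 2.481 / 1.247 = 1.989.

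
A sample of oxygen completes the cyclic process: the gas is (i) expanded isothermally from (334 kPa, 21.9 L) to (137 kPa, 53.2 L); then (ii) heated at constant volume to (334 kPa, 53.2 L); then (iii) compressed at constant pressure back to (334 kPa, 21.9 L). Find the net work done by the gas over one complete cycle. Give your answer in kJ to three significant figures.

Leg (i): W = PᵢVᵢ ln(V_f/Vᵢ) = (7315) ln(53.2/21.9) = 6492 J.
Leg (ii): W = 0.
Leg (iii): W = PΔV = (334)(21.9 − 53.2) = -10454 J.
W_net = 6492 − 10454 = -3962 J.

W_net ≈ -3.96 kJ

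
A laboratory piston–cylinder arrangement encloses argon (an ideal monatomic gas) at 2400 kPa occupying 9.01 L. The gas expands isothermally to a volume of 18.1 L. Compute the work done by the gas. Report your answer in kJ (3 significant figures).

Isothermal: W = nRT ln(V₂/V₁) = P₁V₁ ln(V₂/V₁).
P₁V₁ = (2400 kPa)(9.01 L) = 21624 J.
W = 21624 × ln(18.1/9.01) = 21624 × 0.6976
W_by_gas = 15084 J.

W ≈ 15.1 kJ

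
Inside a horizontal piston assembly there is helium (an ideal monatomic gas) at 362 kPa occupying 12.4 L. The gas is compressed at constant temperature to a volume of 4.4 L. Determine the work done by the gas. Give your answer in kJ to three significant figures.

Isothermal: W = nRT ln(V₂/V₁) = P₁V₁ ln(V₂/V₁).
P₁V₁ = (362 kPa)(12.4 L) = 4489 J.
W = 4489 × ln(4.4/12.4) = 4489 × -1.036
W_by_gas = -4651 J.

W ≈ -4.65 kJ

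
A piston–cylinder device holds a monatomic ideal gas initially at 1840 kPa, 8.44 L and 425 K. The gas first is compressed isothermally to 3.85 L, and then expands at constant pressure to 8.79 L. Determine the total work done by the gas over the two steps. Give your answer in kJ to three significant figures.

W_total ≈ 7.74 kJ

Step 1 (isothermal): W = P₁V₁ ln(V₂/V₁) = (15530) ln(3.85/8.44) = -12189 J.
After step 1: P = 4034 kPa, V = 3.85 L, T = 425 K.
Step 2 (isobaric): W = PΔV = (4034 kPa)(8.79 − 3.85 L) = 19926 J.
W_total = -12189 + 19926 = 7737 J.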